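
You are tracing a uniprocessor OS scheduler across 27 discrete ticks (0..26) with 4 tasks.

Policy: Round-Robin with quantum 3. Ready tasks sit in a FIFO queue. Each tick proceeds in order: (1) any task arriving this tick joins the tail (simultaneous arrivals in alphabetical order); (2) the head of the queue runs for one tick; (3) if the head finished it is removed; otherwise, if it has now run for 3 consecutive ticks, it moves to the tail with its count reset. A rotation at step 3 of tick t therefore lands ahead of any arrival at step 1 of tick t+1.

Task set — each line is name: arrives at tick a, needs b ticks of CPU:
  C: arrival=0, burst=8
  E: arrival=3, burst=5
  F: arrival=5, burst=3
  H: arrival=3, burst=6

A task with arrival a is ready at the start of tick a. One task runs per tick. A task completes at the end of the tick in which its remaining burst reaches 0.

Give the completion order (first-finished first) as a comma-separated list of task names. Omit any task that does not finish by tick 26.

t=0: queue=[C] q_used=0 → run C
t=1: queue=[C] q_used=1 → run C
t=2: queue=[C] q_used=2 → run C
t=3: queue=[C,E,H] q_used=0 → run C
t=4: queue=[C,E,H] q_used=1 → run C
t=5: queue=[C,E,H,F] q_used=2 → run C
t=6: queue=[E,H,F,C] q_used=0 → run E
t=7: queue=[E,H,F,C] q_used=1 → run E
t=8: queue=[E,H,F,C] q_used=2 → run E
t=9: queue=[H,F,C,E] q_used=0 → run H
t=10: queue=[H,F,C,E] q_used=1 → run H
t=11: queue=[H,F,C,E] q_used=2 → run H
t=12: queue=[F,C,E,H] q_used=0 → run F
t=13: queue=[F,C,E,H] q_used=1 → run F
t=14: queue=[F,C,E,H] q_used=2 → run F
t=15: queue=[C,E,H] q_used=0 → run C
t=16: queue=[C,E,H] q_used=1 → run C
t=17: queue=[E,H] q_used=0 → run E
t=18: queue=[E,H] q_used=1 → run E
t=19: queue=[H] q_used=0 → run H
t=20: queue=[H] q_used=1 → run H
t=21: queue=[H] q_used=2 → run H
t=22: (idle)
t=23: (idle)
t=24: (idle)
t=25: (idle)
t=26: (idle)

completion order = F, C, E, H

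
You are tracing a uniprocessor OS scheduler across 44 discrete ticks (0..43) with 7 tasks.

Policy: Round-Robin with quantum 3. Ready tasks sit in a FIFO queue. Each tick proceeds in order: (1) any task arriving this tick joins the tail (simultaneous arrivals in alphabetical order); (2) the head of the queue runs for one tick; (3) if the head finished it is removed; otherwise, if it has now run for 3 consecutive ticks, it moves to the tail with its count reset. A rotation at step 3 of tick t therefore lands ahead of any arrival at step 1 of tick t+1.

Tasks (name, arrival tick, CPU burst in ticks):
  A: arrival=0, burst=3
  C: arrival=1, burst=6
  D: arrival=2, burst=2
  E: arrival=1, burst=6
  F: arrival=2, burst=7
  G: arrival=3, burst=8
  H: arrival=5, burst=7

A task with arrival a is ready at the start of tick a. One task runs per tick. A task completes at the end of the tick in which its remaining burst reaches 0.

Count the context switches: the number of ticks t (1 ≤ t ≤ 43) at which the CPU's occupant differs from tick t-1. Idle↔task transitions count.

context switches = 15

t=0: queue=[A] q_used=0 → run A
t=1: queue=[A,C,E] q_used=1 → run A
t=2: queue=[A,C,E,D,F] q_used=2 → run A
t=3: queue=[C,E,D,F,G] q_used=0 → run C
t=4: queue=[C,E,D,F,G] q_used=1 → run C
t=5: queue=[C,E,D,F,G,H] q_used=2 → run C
t=6: queue=[E,D,F,G,H,C] q_used=0 → run E
t=7: queue=[E,D,F,G,H,C] q_used=1 → run E
t=8: queue=[E,D,F,G,H,C] q_used=2 → run E
t=9: queue=[D,F,G,H,C,E] q_used=0 → run D
t=10: queue=[D,F,G,H,C,E] q_used=1 → run D
t=11: queue=[F,G,H,C,E] q_used=0 → run F
t=12: queue=[F,G,H,C,E] q_used=1 → run F
t=13: queue=[F,G,H,C,E] q_used=2 → run F
t=14: queue=[G,H,C,E,F] q_used=0 → run G
t=15: queue=[G,H,C,E,F] q_used=1 → run G
t=16: queue=[G,H,C,E,F] q_used=2 → run G
t=17: queue=[H,C,E,F,G] q_used=0 → run H
t=18: queue=[H,C,E,F,G] q_used=1 → run H
t=19: queue=[H,C,E,F,G] q_used=2 → run H
t=20: queue=[C,E,F,G,H] q_used=0 → run C
t=21: queue=[C,E,F,G,H] q_used=1 → run C
t=22: queue=[C,E,F,G,H] q_used=2 → run C
t=23: queue=[E,F,G,H] q_used=0 → run E
t=24: queue=[E,F,G,H] q_used=1 → run E
t=25: queue=[E,F,G,H] q_used=2 → run E
t=26: queue=[F,G,H] q_used=0 → run F
t=27: queue=[F,G,H] q_used=1 → run F
t=28: queue=[F,G,H] q_used=2 → run F
t=29: queue=[G,H,F] q_used=0 → run G
t=30: queue=[G,H,F] q_used=1 → run G
t=31: queue=[G,H,F] q_used=2 → run G
t=32: queue=[H,F,G] q_used=0 → run H
t=33: queue=[H,F,G] q_used=1 → run H
t=34: queue=[H,F,G] q_used=2 → run H
t=35: queue=[F,G,H] q_used=0 → run F
t=36: queue=[G,H] q_used=0 → run G
t=37: queue=[G,H] q_used=1 → run G
t=38: queue=[H] q_used=0 → run H
t=39: (idle)
t=40: (idle)
t=41: (idle)
t=42: (idle)
t=43: (idle)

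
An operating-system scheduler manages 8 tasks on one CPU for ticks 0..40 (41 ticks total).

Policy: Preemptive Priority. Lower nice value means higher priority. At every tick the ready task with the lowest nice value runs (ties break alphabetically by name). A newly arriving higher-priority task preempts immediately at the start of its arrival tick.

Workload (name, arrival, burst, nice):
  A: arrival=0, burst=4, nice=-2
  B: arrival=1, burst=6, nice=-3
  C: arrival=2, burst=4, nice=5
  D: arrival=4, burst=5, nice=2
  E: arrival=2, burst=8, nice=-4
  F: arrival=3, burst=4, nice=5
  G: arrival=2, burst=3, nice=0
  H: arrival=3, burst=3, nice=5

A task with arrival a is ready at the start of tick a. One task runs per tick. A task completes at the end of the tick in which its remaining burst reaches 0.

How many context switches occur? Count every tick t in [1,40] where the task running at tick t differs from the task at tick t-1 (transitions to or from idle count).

context switches = 10

t=0: ready={A} → run A
t=1: ready={A,B} → run B
t=2: ready={A,B,C,E,G} → run E
t=3: ready={A,B,C,E,F,G,H} → run E
t=4: ready={A,B,C,D,E,F,G,H} → run E
t=5: ready={A,B,C,D,E,F,G,H} → run E
t=6: ready={A,B,C,D,E,F,G,H} → run E
t=7: ready={A,B,C,D,E,F,G,H} → run E
t=8: ready={A,B,C,D,E,F,G,H} → run E
t=9: ready={A,B,C,D,E,F,G,H} → run E
t=10: ready={A,B,C,D,F,G,H} → run B
t=11: ready={A,B,C,D,F,G,H} → run B
t=12: ready={A,B,C,D,F,G,H} → run B
t=13: ready={A,B,C,D,F,G,H} → run B
t=14: ready={A,B,C,D,F,G,H} → run B
t=15: ready={A,C,D,F,G,H} → run A
t=16: ready={A,C,D,F,G,H} → run A
t=17: ready={A,C,D,F,G,H} → run A
t=18: ready={C,D,F,G,H} → run G
t=19: ready={C,D,F,G,H} → run G
t=20: ready={C,D,F,G,H} → run G
t=21: ready={C,D,F,H} → run D
t=22: ready={C,D,F,H} → run D
t=23: ready={C,D,F,H} → run D
t=24: ready={C,D,F,H} → run D
t=25: ready={C,D,F,H} → run D
t=26: ready={C,F,H} → run C
t=27: ready={C,F,H} → run C
t=28: ready={C,F,H} → run C
t=29: ready={C,F,H} → run C
t=30: ready={F,H} → run F
t=31: ready={F,H} → run F
t=32: ready={F,H} → run F
t=33: ready={F,H} → run F
t=34: ready={H} → run H
t=35: ready={H} → run H
t=36: ready={H} → run H
t=37: (idle)
t=38: (idle)
t=39: (idle)
t=40: (idle)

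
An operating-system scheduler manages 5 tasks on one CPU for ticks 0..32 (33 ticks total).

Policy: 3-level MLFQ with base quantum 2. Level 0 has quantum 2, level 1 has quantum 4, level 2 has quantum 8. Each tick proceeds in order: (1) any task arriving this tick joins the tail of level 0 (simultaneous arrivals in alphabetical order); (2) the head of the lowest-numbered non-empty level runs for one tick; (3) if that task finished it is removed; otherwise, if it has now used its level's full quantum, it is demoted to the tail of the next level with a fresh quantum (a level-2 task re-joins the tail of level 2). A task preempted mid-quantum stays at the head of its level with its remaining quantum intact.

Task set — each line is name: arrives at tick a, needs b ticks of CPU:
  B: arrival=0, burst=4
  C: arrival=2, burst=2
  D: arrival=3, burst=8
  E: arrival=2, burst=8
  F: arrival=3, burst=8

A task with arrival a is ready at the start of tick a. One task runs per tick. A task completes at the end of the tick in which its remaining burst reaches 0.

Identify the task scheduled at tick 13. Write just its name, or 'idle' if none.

running at tick 13 = E

t=0: L0/L1/L2 = B/-/- → run B
t=1: L0/L1/L2 = B/-/- → run B
t=2: L0/L1/L2 = CE/B/- → run C
t=3: L0/L1/L2 = CEDF/B/- → run C
t=4: L0/L1/L2 = EDF/B/- → run E
t=5: L0/L1/L2 = EDF/B/- → run E
t=6: L0/L1/L2 = DF/BE/- → run D
t=7: L0/L1/L2 = DF/BE/- → run D
t=8: L0/L1/L2 = F/BED/- → run F
t=9: L0/L1/L2 = F/BED/- → run F
t=10: L0/L1/L2 = -/BEDF/- → run B
t=11: L0/L1/L2 = -/BEDF/- → run B
t=12: L0/L1/L2 = -/EDF/- → run E
t=13: L0/L1/L2 = -/EDF/- → run E
t=14: L0/L1/L2 = -/EDF/- → run E
t=15: L0/L1/L2 = -/EDF/- → run E
t=16: L0/L1/L2 = -/DF/E → run D
t=17: L0/L1/L2 = -/DF/E → run D
t=18: L0/L1/L2 = -/DF/E → run D
t=19: L0/L1/L2 = -/DF/E → run D
t=20: L0/L1/L2 = -/F/ED → run F
t=21: L0/L1/L2 = -/F/ED → run F
t=22: L0/L1/L2 = -/F/ED → run F
t=23: L0/L1/L2 = -/F/ED → run F
t=24: L0/L1/L2 = -/-/EDF → run E
t=25: L0/L1/L2 = -/-/EDF → run E
t=26: L0/L1/L2 = -/-/DF → run D
t=27: L0/L1/L2 = -/-/DF → run D
t=28: L0/L1/L2 = -/-/F → run F
t=29: L0/L1/L2 = -/-/F → run F
t=30: (idle)
t=31: (idle)
t=32: (idle)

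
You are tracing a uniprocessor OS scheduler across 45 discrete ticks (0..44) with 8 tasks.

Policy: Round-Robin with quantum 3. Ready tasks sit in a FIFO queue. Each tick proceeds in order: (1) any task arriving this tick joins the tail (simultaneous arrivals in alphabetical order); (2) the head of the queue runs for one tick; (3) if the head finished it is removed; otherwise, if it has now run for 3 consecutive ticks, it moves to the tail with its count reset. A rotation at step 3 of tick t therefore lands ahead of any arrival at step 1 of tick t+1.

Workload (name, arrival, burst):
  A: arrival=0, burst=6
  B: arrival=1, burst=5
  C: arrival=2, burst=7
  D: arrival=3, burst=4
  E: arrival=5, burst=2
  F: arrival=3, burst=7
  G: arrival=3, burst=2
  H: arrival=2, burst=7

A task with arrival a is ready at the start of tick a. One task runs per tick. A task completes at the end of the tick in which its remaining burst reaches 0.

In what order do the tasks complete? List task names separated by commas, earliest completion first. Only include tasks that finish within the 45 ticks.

t=0: queue=[A] q_used=0 → run A
t=1: queue=[A,B] q_used=1 → run A
t=2: queue=[A,B,C,H] q_used=2 → run A
t=3: queue=[B,C,H,A,D,F,G] q_used=0 → run B
t=4: queue=[B,C,H,A,D,F,G] q_used=1 → run B
t=5: queue=[B,C,H,A,D,F,G,E] q_used=2 → run B
t=6: queue=[C,H,A,D,F,G,E,B] q_used=0 → run C
t=7: queue=[C,H,A,D,F,G,E,B] q_used=1 → run C
t=8: queue=[C,H,A,D,F,G,E,B] q_used=2 → run C
t=9: queue=[H,A,D,F,G,E,B,C] q_used=0 → run H
t=10: queue=[H,A,D,F,G,E,B,C] q_used=1 → run H
t=11: queue=[H,A,D,F,G,E,B,C] q_used=2 → run H
t=12: queue=[A,D,F,G,E,B,C,H] q_used=0 → run A
t=13: queue=[A,D,F,G,E,B,C,H] q_used=1 → run A
t=14: queue=[A,D,F,G,E,B,C,H] q_used=2 → run A
t=15: queue=[D,F,G,E,B,C,H] q_used=0 → run D
t=16: queue=[D,F,G,E,B,C,H] q_used=1 → run D
t=17: queue=[D,F,G,E,B,C,H] q_used=2 → run D
t=18: queue=[F,G,E,B,C,H,D] q_used=0 → run F
t=19: queue=[F,G,E,B,C,H,D] q_used=1 → run F
t=20: queue=[F,G,E,B,C,H,D] q_used=2 → run F
t=21: queue=[G,E,B,C,H,D,F] q_used=0 → run G
t=22: queue=[G,E,B,C,H,D,F] q_used=1 → run G
t=23: queue=[E,B,C,H,D,F] q_used=0 → run E
t=24: queue=[E,B,C,H,D,F] q_used=1 → run E
t=25: queue=[B,C,H,D,F] q_used=0 → run B
t=26: queue=[B,C,H,D,F] q_used=1 → run B
t=27: queue=[C,H,D,F] q_used=0 → run C
t=28: queue=[C,H,D,F] q_used=1 → run C
t=29: queue=[C,H,D,F] q_used=2 → run C
t=30: queue=[H,D,F,C] q_used=0 → run H
t=31: queue=[H,D,F,C] q_used=1 → run H
t=32: queue=[H,D,F,C] q_used=2 → run H
t=33: queue=[D,F,C,H] q_used=0 → run D
t=34: queue=[F,C,H] q_used=0 → run F
t=35: queue=[F,C,H] q_used=1 → run F
t=36: queue=[F,C,H] q_used=2 → run F
t=37: queue=[C,H,F] q_used=0 → run C
t=38: queue=[H,F] q_used=0 → run H
t=39: queue=[F] q_used=0 → run F
t=40: (idle)
t=41: (idle)
t=42: (idle)
t=43: (idle)
t=44: (idle)

completion order = A, G, E, B, D, C, H, F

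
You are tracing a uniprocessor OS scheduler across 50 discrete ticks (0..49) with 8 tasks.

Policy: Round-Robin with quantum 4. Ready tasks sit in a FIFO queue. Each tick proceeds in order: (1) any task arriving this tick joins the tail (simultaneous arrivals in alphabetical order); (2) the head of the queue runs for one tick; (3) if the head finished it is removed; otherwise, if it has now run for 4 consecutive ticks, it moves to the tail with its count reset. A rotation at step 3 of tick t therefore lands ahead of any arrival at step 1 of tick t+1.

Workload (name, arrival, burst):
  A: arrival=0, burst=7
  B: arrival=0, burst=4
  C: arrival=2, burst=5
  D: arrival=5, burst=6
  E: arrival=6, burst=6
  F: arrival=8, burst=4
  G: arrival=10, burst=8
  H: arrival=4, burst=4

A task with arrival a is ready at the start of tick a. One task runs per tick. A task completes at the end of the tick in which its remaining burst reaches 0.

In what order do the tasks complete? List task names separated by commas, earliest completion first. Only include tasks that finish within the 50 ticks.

t=0: queue=[A,B] q_used=0 → run A
t=1: queue=[A,B] q_used=1 → run A
t=2: queue=[A,B,C] q_used=2 → run A
t=3: queue=[A,B,C] q_used=3 → run A
t=4: queue=[B,C,A,H] q_used=0 → run B
t=5: queue=[B,C,A,H,D] q_used=1 → run B
t=6: queue=[B,C,A,H,D,E] q_used=2 → run B
t=7: queue=[B,C,A,H,D,E] q_used=3 → run B
t=8: queue=[C,A,H,D,E,F] q_used=0 → run C
t=9: queue=[C,A,H,D,E,F] q_used=1 → run C
t=10: queue=[C,A,H,D,E,F,G] q_used=2 → run C
t=11: queue=[C,A,H,D,E,F,G] q_used=3 → run C
t=12: queue=[A,H,D,E,F,G,C] q_used=0 → run A
t=13: queue=[A,H,D,E,F,G,C] q_used=1 → run A
t=14: queue=[A,H,D,E,F,G,C] q_used=2 → run A
t=15: queue=[H,D,E,F,G,C] q_used=0 → run H
t=16: queue=[H,D,E,F,G,C] q_used=1 → run H
t=17: queue=[H,D,E,F,G,C] q_used=2 → run H
t=18: queue=[H,D,E,F,G,C] q_used=3 → run H
t=19: queue=[D,E,F,G,C] q_used=0 → run D
t=20: queue=[D,E,F,G,C] q_used=1 → run D
t=21: queue=[D,E,F,G,C] q_used=2 → run D
t=22: queue=[D,E,F,G,C] q_used=3 → run D
t=23: queue=[E,F,G,C,D] q_used=0 → run E
t=24: queue=[E,F,G,C,D] q_used=1 → run E
t=25: queue=[E,F,G,C,D] q_used=2 → run E
t=26: queue=[E,F,G,C,D] q_used=3 → run E
t=27: queue=[F,G,C,D,E] q_used=0 → run F
t=28: queue=[F,G,C,D,E] q_used=1 → run F
t=29: queue=[F,G,C,D,E] q_used=2 → run F
t=30: queue=[F,G,C,D,E] q_used=3 → run F
t=31: queue=[G,C,D,E] q_used=0 → run G
t=32: queue=[G,C,D,E] q_used=1 → run G
t=33: queue=[G,C,D,E] q_used=2 → run G
t=34: queue=[G,C,D,E] q_used=3 → run G
t=35: queue=[C,D,E,G] q_used=0 → run C
t=36: queue=[D,E,G] q_used=0 → run D
t=37: queue=[D,E,G] q_used=1 → run D
t=38: queue=[E,G] q_used=0 → run E
t=39: queue=[E,G] q_used=1 → run E
t=40: queue=[G] q_used=0 → run G
t=41: queue=[G] q_used=1 → run G
t=42: queue=[G] q_used=2 → run G
t=43: queue=[G] q_used=3 → run G
t=44: (idle)
t=45: (idle)
t=46: (idle)
t=47: (idle)
t=48: (idle)
t=49: (idle)

completion order = B, A, H, F, C, D, E, G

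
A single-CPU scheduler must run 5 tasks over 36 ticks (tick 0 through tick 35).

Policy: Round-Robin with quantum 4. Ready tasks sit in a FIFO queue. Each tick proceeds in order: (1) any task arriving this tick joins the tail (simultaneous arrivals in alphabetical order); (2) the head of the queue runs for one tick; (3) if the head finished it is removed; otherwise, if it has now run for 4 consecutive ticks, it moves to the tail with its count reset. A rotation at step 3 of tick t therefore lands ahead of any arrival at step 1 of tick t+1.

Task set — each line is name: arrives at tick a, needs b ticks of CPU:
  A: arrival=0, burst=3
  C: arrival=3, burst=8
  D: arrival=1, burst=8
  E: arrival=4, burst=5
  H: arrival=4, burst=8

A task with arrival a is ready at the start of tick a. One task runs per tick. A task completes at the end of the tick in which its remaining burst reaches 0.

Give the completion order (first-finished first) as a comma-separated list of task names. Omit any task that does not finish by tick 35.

completion order = A, D, C, E, H

t=0: queue=[A] q_used=0 → run A
t=1: queue=[A,D] q_used=1 → run A
t=2: queue=[A,D] q_used=2 → run A
t=3: queue=[D,C] q_used=0 → run D
t=4: queue=[D,C,E,H] q_used=1 → run D
t=5: queue=[D,C,E,H] q_used=2 → run D
t=6: queue=[D,C,E,H] q_used=3 → run D
t=7: queue=[C,E,H,D] q_used=0 → run C
t=8: queue=[C,E,H,D] q_used=1 → run C
t=9: queue=[C,E,H,D] q_used=2 → run C
t=10: queue=[C,E,H,D] q_used=3 → run C
t=11: queue=[E,H,D,C] q_used=0 → run E
t=12: queue=[E,H,D,C] q_used=1 → run E
t=13: queue=[E,H,D,C] q_used=2 → run E
t=14: queue=[E,H,D,C] q_used=3 → run E
t=15: queue=[H,D,C,E] q_used=0 → run H
t=16: queue=[H,D,C,E] q_used=1 → run H
t=17: queue=[H,D,C,E] q_used=2 → run H
t=18: queue=[H,D,C,E] q_used=3 → run H
t=19: queue=[D,C,E,H] q_used=0 → run D
t=20: queue=[D,C,E,H] q_used=1 → run D
t=21: queue=[D,C,E,H] q_used=2 → run D
t=22: queue=[D,C,E,H] q_used=3 → run D
t=23: queue=[C,E,H] q_used=0 → run C
t=24: queue=[C,E,H] q_used=1 → run C
t=25: queue=[C,E,H] q_used=2 → run C
t=26: queue=[C,E,H] q_used=3 → run C
t=27: queue=[E,H] q_used=0 → run E
t=28: queue=[H] q_used=0 → run H
t=29: queue=[H] q_used=1 → run H
t=30: queue=[H] q_used=2 → run H
t=31: queue=[H] q_used=3 → run H
t=32: (idle)
t=33: (idle)
t=34: (idle)
t=35: (idle)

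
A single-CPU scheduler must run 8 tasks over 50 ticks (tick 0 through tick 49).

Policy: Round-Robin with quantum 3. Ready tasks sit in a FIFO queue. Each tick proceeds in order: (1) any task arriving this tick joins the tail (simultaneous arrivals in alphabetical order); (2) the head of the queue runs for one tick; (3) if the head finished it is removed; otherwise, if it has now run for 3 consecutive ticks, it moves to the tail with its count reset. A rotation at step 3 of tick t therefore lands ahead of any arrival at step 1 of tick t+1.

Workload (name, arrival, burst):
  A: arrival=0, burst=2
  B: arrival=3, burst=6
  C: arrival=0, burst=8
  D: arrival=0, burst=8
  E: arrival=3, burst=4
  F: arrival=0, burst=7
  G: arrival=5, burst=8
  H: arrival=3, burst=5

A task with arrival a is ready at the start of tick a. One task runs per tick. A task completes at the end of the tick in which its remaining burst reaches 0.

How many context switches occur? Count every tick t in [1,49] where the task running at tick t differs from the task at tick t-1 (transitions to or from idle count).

t=0: queue=[A,C,D,F] q_used=0 → run A
t=1: queue=[A,C,D,F] q_used=1 → run A
t=2: queue=[C,D,F] q_used=0 → run C
t=3: queue=[C,D,F,B,E,H] q_used=1 → run C
t=4: queue=[C,D,F,B,E,H] q_used=2 → run C
t=5: queue=[D,F,B,E,H,C,G] q_used=0 → run D
t=6: queue=[D,F,B,E,H,C,G] q_used=1 → run D
t=7: queue=[D,F,B,E,H,C,G] q_used=2 → run D
t=8: queue=[F,B,E,H,C,G,D] q_used=0 → run F
t=9: queue=[F,B,E,H,C,G,D] q_used=1 → run F
t=10: queue=[F,B,E,H,C,G,D] q_used=2 → run F
t=11: queue=[B,E,H,C,G,D,F] q_used=0 → run B
t=12: queue=[B,E,H,C,G,D,F] q_used=1 → run B
t=13: queue=[B,E,H,C,G,D,F] q_used=2 → run B
t=14: queue=[E,H,C,G,D,F,B] q_used=0 → run E
t=15: queue=[E,H,C,G,D,F,B] q_used=1 → run E
t=16: queue=[E,H,C,G,D,F,B] q_used=2 → run E
t=17: queue=[H,C,G,D,F,B,E] q_used=0 → run H
t=18: queue=[H,C,G,D,F,B,E] q_used=1 → run H
t=19: queue=[H,C,G,D,F,B,E] q_used=2 → run H
t=20: queue=[C,G,D,F,B,E,H] q_used=0 → run C
t=21: queue=[C,G,D,F,B,E,H] q_used=1 → run C
t=22: queue=[C,G,D,F,B,E,H] q_used=2 → run C
t=23: queue=[G,D,F,B,E,H,C] q_used=0 → run G
t=24: queue=[G,D,F,B,E,H,C] q_used=1 → run G
t=25: queue=[G,D,F,B,E,H,C] q_used=2 → run G
t=26: queue=[D,F,B,E,H,C,G] q_used=0 → run D
t=27: queue=[D,F,B,E,H,C,G] q_used=1 → run D
t=28: queue=[D,F,B,E,H,C,G] q_used=2 → run D
t=29: queue=[F,B,E,H,C,G,D] q_used=0 → run F
t=30: queue=[F,B,E,H,C,G,D] q_used=1 → run F
t=31: queue=[F,B,E,H,C,G,D] q_used=2 → run F
t=32: queue=[B,E,H,C,G,D,F] q_used=0 → run B
t=33: queue=[B,E,H,C,G,D,F] q_used=1 → run B
t=34: queue=[B,E,H,C,G,D,F] q_used=2 → run B
t=35: queue=[E,H,C,G,D,F] q_used=0 → run E
t=36: queue=[H,C,G,D,F] q_used=0 → run H
t=37: queue=[H,C,G,D,F] q_used=1 → run H
t=38: queue=[C,G,D,F] q_used=0 → run C
t=39: queue=[C,G,D,F] q_used=1 → run C
t=40: queue=[G,D,F] q_used=0 → run G
t=41: queue=[G,D,F] q_used=1 → run G
t=42: queue=[G,D,F] q_used=2 → run G
t=43: queue=[D,F,G] q_used=0 → run D
t=44: queue=[D,F,G] q_used=1 → run D
t=45: queue=[F,G] q_used=0 → run F
t=46: queue=[G] q_used=0 → run G
t=47: queue=[G] q_used=1 → run G
t=48: (idle)
t=49: (idle)

context switches = 19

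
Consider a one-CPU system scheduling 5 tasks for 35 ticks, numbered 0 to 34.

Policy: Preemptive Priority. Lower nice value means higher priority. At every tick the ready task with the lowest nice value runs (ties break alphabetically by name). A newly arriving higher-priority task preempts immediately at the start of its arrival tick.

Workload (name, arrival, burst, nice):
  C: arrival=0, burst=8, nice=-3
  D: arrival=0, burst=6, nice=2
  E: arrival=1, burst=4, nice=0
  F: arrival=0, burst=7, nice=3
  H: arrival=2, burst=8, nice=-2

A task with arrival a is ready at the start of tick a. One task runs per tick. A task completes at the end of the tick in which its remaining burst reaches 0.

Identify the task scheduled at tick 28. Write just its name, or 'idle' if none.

running at tick 28 = F

t=0: ready={C,D,F} → run C
t=1: ready={C,D,E,F} → run C
t=2: ready={C,D,E,F,H} → run C
t=3: ready={C,D,E,F,H} → run C
t=4: ready={C,D,E,F,H} → run C
t=5: ready={C,D,E,F,H} → run C
t=6: ready={C,D,E,F,H} → run C
t=7: ready={C,D,E,F,H} → run C
t=8: ready={D,E,F,H} → run H
t=9: ready={D,E,F,H} → run H
t=10: ready={D,E,F,H} → run H
t=11: ready={D,E,F,H} → run H
t=12: ready={D,E,F,H} → run H
t=13: ready={D,E,F,H} → run H
t=14: ready={D,E,F,H} → run H
t=15: ready={D,E,F,H} → run H
t=16: ready={D,E,F} → run E
t=17: ready={D,E,F} → run E
t=18: ready={D,E,F} → run E
t=19: ready={D,E,F} → run E
t=20: ready={D,F} → run D
t=21: ready={D,F} → run D
t=22: ready={D,F} → run D
t=23: ready={D,F} → run D
t=24: ready={D,F} → run D
t=25: ready={D,F} → run D
t=26: ready={F} → run F
t=27: ready={F} → run F
t=28: ready={F} → run F
t=29: ready={F} → run F
t=30: ready={F} → run F
t=31: ready={F} → run F
t=32: ready={F} → run F
t=33: (idle)
t=34: (idle)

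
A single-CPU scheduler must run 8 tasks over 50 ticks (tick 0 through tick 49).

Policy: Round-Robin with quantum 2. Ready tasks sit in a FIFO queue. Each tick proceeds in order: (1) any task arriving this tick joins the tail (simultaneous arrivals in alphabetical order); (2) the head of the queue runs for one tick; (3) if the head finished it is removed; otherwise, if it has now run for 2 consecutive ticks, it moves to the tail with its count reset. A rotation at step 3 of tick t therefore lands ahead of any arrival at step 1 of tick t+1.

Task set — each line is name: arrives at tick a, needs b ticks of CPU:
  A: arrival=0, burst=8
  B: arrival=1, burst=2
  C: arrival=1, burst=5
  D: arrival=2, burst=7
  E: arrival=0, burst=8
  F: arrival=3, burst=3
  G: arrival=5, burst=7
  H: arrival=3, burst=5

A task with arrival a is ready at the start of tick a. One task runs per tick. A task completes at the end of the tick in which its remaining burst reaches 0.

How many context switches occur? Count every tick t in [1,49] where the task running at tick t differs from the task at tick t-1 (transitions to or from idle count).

t=0: queue=[A,E] q_used=0 → run A
t=1: queue=[A,E,B,C] q_used=1 → run A
t=2: queue=[E,B,C,A,D] q_used=0 → run E
t=3: queue=[E,B,C,A,D,F,H] q_used=1 → run E
t=4: queue=[B,C,A,D,F,H,E] q_used=0 → run B
t=5: queue=[B,C,A,D,F,H,E,G] q_used=1 → run B
t=6: queue=[C,A,D,F,H,E,G] q_used=0 → run C
t=7: queue=[C,A,D,F,H,E,G] q_used=1 → run C
t=8: queue=[A,D,F,H,E,G,C] q_used=0 → run A
t=9: queue=[A,D,F,H,E,G,C] q_used=1 → run A
t=10: queue=[D,F,H,E,G,C,A] q_used=0 → run D
t=11: queue=[D,F,H,E,G,C,A] q_used=1 → run D
t=12: queue=[F,H,E,G,C,A,D] q_used=0 → run F
t=13: queue=[F,H,E,G,C,A,D] q_used=1 → run F
t=14: queue=[H,E,G,C,A,D,F] q_used=0 → run H
t=15: queue=[H,E,G,C,A,D,F] q_used=1 → run H
t=16: queue=[E,G,C,A,D,F,H] q_used=0 → run E
t=17: queue=[E,G,C,A,D,F,H] q_used=1 → run E
t=18: queue=[G,C,A,D,F,H,E] q_used=0 → run G
t=19: queue=[G,C,A,D,F,H,E] q_used=1 → run G
t=20: queue=[C,A,D,F,H,E,G] q_used=0 → run C
t=21: queue=[C,A,D,F,H,E,G] q_used=1 → run C
t=22: queue=[A,D,F,H,E,G,C] q_used=0 → run A
t=23: queue=[A,D,F,H,E,G,C] q_used=1 → run A
t=24: queue=[D,F,H,E,G,C,A] q_used=0 → run D
t=25: queue=[D,F,H,E,G,C,A] q_used=1 → run D
t=26: queue=[F,H,E,G,C,A,D] q_used=0 → run F
t=27: queue=[H,E,G,C,A,D] q_used=0 → run H
t=28: queue=[H,E,G,C,A,D] q_used=1 → run H
t=29: queue=[E,G,C,A,D,H] q_used=0 → run E
t=30: queue=[E,G,C,A,D,H] q_used=1 → run E
t=31: queue=[G,C,A,D,H,E] q_used=0 → run G
t=32: queue=[G,C,A,D,H,E] q_used=1 → run G
t=33: queue=[C,A,D,H,E,G] q_used=0 → run C
t=34: queue=[A,D,H,E,G] q_used=0 → run A
t=35: queue=[A,D,H,E,G] q_used=1 → run A
t=36: queue=[D,H,E,G] q_used=0 → run D
t=37: queue=[D,H,E,G] q_used=1 → run D
t=38: queue=[H,E,G,D] q_used=0 → run H
t=39: queue=[E,G,D] q_used=0 → run E
t=40: queue=[E,G,D] q_used=1 → run E
t=41: queue=[G,D] q_used=0 → run G
t=42: queue=[G,D] q_used=1 → run G
t=43: queue=[D,G] q_used=0 → run D
t=44: queue=[G] q_used=0 → run G
t=45: (idle)
t=46: (idle)
t=47: (idle)
t=48: (idle)
t=49: (idle)

context switches = 25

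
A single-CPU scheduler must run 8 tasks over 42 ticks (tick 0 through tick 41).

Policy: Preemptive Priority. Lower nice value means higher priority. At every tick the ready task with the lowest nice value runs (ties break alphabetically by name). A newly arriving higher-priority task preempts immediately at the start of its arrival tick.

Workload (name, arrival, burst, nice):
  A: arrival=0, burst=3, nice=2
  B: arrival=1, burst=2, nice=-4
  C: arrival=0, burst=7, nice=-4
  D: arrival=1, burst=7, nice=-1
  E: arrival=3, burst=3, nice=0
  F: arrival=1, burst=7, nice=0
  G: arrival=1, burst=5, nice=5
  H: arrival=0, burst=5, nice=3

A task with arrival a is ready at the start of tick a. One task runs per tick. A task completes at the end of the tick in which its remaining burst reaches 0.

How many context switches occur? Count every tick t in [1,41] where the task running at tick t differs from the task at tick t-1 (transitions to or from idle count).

t=0: ready={A,C,H} → run C
t=1: ready={A,B,C,D,F,G,H} → run B
t=2: ready={A,B,C,D,F,G,H} → run B
t=3: ready={A,C,D,E,F,G,H} → run C
t=4: ready={A,C,D,E,F,G,H} → run C
t=5: ready={A,C,D,E,F,G,H} → run C
t=6: ready={A,C,D,E,F,G,H} → run C
t=7: ready={A,C,D,E,F,G,H} → run C
t=8: ready={A,C,D,E,F,G,H} → run C
t=9: ready={A,D,E,F,G,H} → run D
t=10: ready={A,D,E,F,G,H} → run D
t=11: ready={A,D,E,F,G,H} → run D
t=12: ready={A,D,E,F,G,H} → run D
t=13: ready={A,D,E,F,G,H} → run D
t=14: ready={A,D,E,F,G,H} → run D
t=15: ready={A,D,E,F,G,H} → run D
t=16: ready={A,E,F,G,H} → run E
t=17: ready={A,E,F,G,H} → run E
t=18: ready={A,E,F,G,H} → run E
t=19: ready={A,F,G,H} → run F
t=20: ready={A,F,G,H} → run F
t=21: ready={A,F,G,H} → run F
t=22: ready={A,F,G,H} → run F
t=23: ready={A,F,G,H} → run F
t=24: ready={A,F,G,H} → run F
t=25: ready={A,F,G,H} → run F
t=26: ready={A,G,H} → run A
t=27: ready={A,G,H} → run A
t=28: ready={A,G,H} → run A
t=29: ready={G,H} → run H
t=30: ready={G,H} → run H
t=31: ready={G,H} → run H
t=32: ready={G,H} → run H
t=33: ready={G,H} → run H
t=34: ready={G} → run G
t=35: ready={G} → run G
t=36: ready={G} → run G
t=37: ready={G} → run G
t=38: ready={G} → run G
t=39: (idle)
t=40: (idle)
t=41: (idle)

context switches = 9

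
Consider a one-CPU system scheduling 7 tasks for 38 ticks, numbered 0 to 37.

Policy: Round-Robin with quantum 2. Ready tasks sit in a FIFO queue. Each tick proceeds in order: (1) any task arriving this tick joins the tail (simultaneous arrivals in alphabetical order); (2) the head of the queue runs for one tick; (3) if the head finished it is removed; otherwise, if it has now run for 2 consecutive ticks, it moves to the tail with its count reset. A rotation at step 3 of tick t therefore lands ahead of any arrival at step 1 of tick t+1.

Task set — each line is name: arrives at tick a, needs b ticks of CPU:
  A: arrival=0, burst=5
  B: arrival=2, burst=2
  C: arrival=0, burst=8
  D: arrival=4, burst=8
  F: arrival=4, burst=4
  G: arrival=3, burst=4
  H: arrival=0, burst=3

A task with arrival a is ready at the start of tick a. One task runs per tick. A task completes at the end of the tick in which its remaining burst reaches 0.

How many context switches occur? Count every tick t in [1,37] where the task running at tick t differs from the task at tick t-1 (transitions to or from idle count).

context switches = 17

t=0: queue=[A,C,H] q_used=0 → run A
t=1: queue=[A,C,H] q_used=1 → run A
t=2: queue=[C,H,A,B] q_used=0 → run C
t=3: queue=[C,H,A,B,G] q_used=1 → run C
t=4: queue=[H,A,B,G,C,D,F] q_used=0 → run H
t=5: queue=[H,A,B,G,C,D,F] q_used=1 → run H
t=6: queue=[A,B,G,C,D,F,H] q_used=0 → run A
t=7: queue=[A,B,G,C,D,F,H] q_used=1 → run A
t=8: queue=[B,G,C,D,F,H,A] q_used=0 → run B
t=9: queue=[B,G,C,D,F,H,A] q_used=1 → run B
t=10: queue=[G,C,D,F,H,A] q_used=0 → run G
t=11: queue=[G,C,D,F,H,A] q_used=1 → run G
t=12: queue=[C,D,F,H,A,G] q_used=0 → run C
t=13: queue=[C,D,F,H,A,G] q_used=1 → run C
t=14: queue=[D,F,H,A,G,C] q_used=0 → run D
t=15: queue=[D,F,H,A,G,C] q_used=1 → run D
t=16: queue=[F,H,A,G,C,D] q_used=0 → run F
t=17: queue=[F,H,A,G,C,D] q_used=1 → run F
t=18: queue=[H,A,G,C,D,F] q_used=0 → run H
t=19: queue=[A,G,C,D,F] q_used=0 → run A
t=20: queue=[G,C,D,F] q_used=0 → run G
t=21: queue=[G,C,D,F] q_used=1 → run G
t=22: queue=[C,D,F] q_used=0 → run C
t=23: queue=[C,D,F] q_used=1 → run C
t=24: queue=[D,F,C] q_used=0 → run D
t=25: queue=[D,F,C] q_used=1 → run D
t=26: queue=[F,C,D] q_used=0 → run F
t=27: queue=[F,C,D] q_used=1 → run F
t=28: queue=[C,D] q_used=0 → run C
t=29: queue=[C,D] q_used=1 → run C
t=30: queue=[D] q_used=0 → run D
t=31: queue=[D] q_used=1 → run D
t=32: queue=[D] q_used=0 → run D
t=33: queue=[D] q_used=1 → run D
t=34: (idle)
t=35: (idle)
t=36: (idle)
t=37: (idle)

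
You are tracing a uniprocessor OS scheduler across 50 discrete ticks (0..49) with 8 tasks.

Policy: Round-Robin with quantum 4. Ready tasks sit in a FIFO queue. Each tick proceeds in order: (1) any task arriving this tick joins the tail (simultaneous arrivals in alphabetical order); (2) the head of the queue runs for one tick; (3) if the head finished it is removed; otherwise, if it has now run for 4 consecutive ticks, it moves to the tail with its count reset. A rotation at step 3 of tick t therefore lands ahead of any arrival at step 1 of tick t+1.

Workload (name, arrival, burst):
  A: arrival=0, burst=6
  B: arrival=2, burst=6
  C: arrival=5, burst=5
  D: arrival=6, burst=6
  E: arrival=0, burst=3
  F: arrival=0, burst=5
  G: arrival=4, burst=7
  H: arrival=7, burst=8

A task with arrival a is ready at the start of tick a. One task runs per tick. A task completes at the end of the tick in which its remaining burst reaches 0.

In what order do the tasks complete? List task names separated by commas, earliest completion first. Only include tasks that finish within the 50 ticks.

completion order = E, A, F, B, G, C, D, H

t=0: queue=[A,E,F] q_used=0 → run A
t=1: queue=[A,E,F] q_used=1 → run A
t=2: queue=[A,E,F,B] q_used=2 → run A
t=3: queue=[A,E,F,B] q_used=3 → run A
t=4: queue=[E,F,B,A,G] q_used=0 → run E
t=5: queue=[E,F,B,A,G,C] q_used=1 → run E
t=6: queue=[E,F,B,A,G,C,D] q_used=2 → run E
t=7: queue=[F,B,A,G,C,D,H] q_used=0 → run F
t=8: queue=[F,B,A,G,C,D,H] q_used=1 → run F
t=9: queue=[F,B,A,G,C,D,H] q_used=2 → run F
t=10: queue=[F,B,A,G,C,D,H] q_used=3 → run F
t=11: queue=[B,A,G,C,D,H,F] q_used=0 → run B
t=12: queue=[B,A,G,C,D,H,F] q_used=1 → run B
t=13: queue=[B,A,G,C,D,H,F] q_used=2 → run B
t=14: queue=[B,A,G,C,D,H,F] q_used=3 → run B
t=15: queue=[A,G,C,D,H,F,B] q_used=0 → run A
t=16: queue=[A,G,C,D,H,F,B] q_used=1 → run A
t=17: queue=[G,C,D,H,F,B] q_used=0 → run G
t=18: queue=[G,C,D,H,F,B] q_used=1 → run G
t=19: queue=[G,C,D,H,F,B] q_used=2 → run G
t=20: queue=[G,C,D,H,F,B] q_used=3 → run G
t=21: queue=[C,D,H,F,B,G] q_used=0 → run C
t=22: queue=[C,D,H,F,B,G] q_used=1 → run C
t=23: queue=[C,D,H,F,B,G] q_used=2 → run C
t=24: queue=[C,D,H,F,B,G] q_used=3 → run C
t=25: queue=[D,H,F,B,G,C] q_used=0 → run D
t=26: queue=[D,H,F,B,G,C] q_used=1 → run D
t=27: queue=[D,H,F,B,G,C] q_used=2 → run D
t=28: queue=[D,H,F,B,G,C] q_used=3 → run D
t=29: queue=[H,F,B,G,C,D] q_used=0 → run H
t=30: queue=[H,F,B,G,C,D] q_used=1 → run H
t=31: queue=[H,F,B,G,C,D] q_used=2 → run H
t=32: queue=[H,F,B,G,C,D] q_used=3 → run H
t=33: queue=[F,B,G,C,D,H] q_used=0 → run F
t=34: queue=[B,G,C,D,H] q_used=0 → run B
t=35: queue=[B,G,C,D,H] q_used=1 → run B
t=36: queue=[G,C,D,H] q_used=0 → run G
t=37: queue=[G,C,D,H] q_used=1 → run G
t=38: queue=[G,C,D,H] q_used=2 → run G
t=39: queue=[C,D,H] q_used=0 → run C
t=40: queue=[D,H] q_used=0 → run D
t=41: queue=[D,H] q_used=1 → run D
t=42: queue=[H] q_used=0 → run H
t=43: queue=[H] q_used=1 → run H
t=44: queue=[H] q_used=2 → run H
t=45: queue=[H] q_used=3 → run H
t=46: (idle)
t=47: (idle)
t=48: (idle)
t=49: (idle)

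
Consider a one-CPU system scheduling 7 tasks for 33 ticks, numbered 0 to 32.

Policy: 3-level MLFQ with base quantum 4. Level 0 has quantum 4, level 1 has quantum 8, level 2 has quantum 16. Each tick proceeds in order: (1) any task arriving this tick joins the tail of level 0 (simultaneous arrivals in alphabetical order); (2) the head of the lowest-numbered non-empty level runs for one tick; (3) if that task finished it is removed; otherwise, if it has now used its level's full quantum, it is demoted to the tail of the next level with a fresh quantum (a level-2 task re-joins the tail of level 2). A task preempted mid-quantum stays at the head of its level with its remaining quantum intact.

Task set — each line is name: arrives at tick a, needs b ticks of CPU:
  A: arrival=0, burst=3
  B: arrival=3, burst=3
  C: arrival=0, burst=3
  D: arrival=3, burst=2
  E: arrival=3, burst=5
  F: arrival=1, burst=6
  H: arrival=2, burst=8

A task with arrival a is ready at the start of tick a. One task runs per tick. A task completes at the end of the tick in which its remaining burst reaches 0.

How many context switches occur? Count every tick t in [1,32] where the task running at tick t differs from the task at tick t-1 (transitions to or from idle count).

t=0: L0/L1/L2 = AC/-/- → run A
t=1: L0/L1/L2 = ACF/-/- → run A
t=2: L0/L1/L2 = ACFH/-/- → run A
t=3: L0/L1/L2 = CFHBDE/-/- → run C
t=4: L0/L1/L2 = CFHBDE/-/- → run C
t=5: L0/L1/L2 = CFHBDE/-/- → run C
t=6: L0/L1/L2 = FHBDE/-/- → run F
t=7: L0/L1/L2 = FHBDE/-/- → run F
t=8: L0/L1/L2 = FHBDE/-/- → run F
t=9: L0/L1/L2 = FHBDE/-/- → run F
t=10: L0/L1/L2 = HBDE/F/- → run H
t=11: L0/L1/L2 = HBDE/F/- → run H
t=12: L0/L1/L2 = HBDE/F/- → run H
t=13: L0/L1/L2 = HBDE/F/- → run H
t=14: L0/L1/L2 = BDE/FH/- → run B
t=15: L0/L1/L2 = BDE/FH/- → run B
t=16: L0/L1/L2 = BDE/FH/- → run B
t=17: L0/L1/L2 = DE/FH/- → run D
t=18: L0/L1/L2 = DE/FH/- → run D
t=19: L0/L1/L2 = E/FH/- → run E
t=20: L0/L1/L2 = E/FH/- → run E
t=21: L0/L1/L2 = E/FH/- → run E
t=22: L0/L1/L2 = E/FH/- → run E
t=23: L0/L1/L2 = -/FHE/- → run F
t=24: L0/L1/L2 = -/FHE/- → run F
t=25: L0/L1/L2 = -/HE/- → run H
t=26: L0/L1/L2 = -/HE/- → run H
t=27: L0/L1/L2 = -/HE/- → run H
t=28: L0/L1/L2 = -/HE/- → run H
t=29: L0/L1/L2 = -/E/- → run E
t=30: (idle)
t=31: (idle)
t=32: (idle)

context switches = 10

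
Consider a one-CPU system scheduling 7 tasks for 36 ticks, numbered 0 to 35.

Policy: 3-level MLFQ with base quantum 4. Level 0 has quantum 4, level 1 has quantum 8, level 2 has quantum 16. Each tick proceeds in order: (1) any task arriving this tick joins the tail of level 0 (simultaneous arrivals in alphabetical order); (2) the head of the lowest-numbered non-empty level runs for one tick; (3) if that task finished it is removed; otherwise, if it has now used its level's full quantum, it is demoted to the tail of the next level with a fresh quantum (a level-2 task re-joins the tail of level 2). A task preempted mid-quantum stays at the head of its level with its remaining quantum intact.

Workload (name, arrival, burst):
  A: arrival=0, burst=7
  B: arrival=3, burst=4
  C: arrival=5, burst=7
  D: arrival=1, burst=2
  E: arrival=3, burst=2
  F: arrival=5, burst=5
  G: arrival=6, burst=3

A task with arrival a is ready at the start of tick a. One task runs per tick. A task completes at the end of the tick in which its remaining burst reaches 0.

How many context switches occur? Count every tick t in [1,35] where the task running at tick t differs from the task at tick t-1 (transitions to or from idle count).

t=0: L0/L1/L2 = A/-/- → run A
t=1: L0/L1/L2 = AD/-/- → run A
t=2: L0/L1/L2 = AD/-/- → run A
t=3: L0/L1/L2 = ADBE/-/- → run A
t=4: L0/L1/L2 = DBE/A/- → run D
t=5: L0/L1/L2 = DBECF/A/- → run D
t=6: L0/L1/L2 = BECFG/A/- → run B
t=7: L0/L1/L2 = BECFG/A/- → run B
t=8: L0/L1/L2 = BECFG/A/- → run B
t=9: L0/L1/L2 = BECFG/A/- → run B
t=10: L0/L1/L2 = ECFG/A/- → run E
t=11: L0/L1/L2 = ECFG/A/- → run E
t=12: L0/L1/L2 = CFG/A/- → run C
t=13: L0/L1/L2 = CFG/A/- → run C
t=14: L0/L1/L2 = CFG/A/- → run C
t=15: L0/L1/L2 = CFG/A/- → run C
t=16: L0/L1/L2 = FG/AC/- → run F
t=17: L0/L1/L2 = FG/AC/- → run F
t=18: L0/L1/L2 = FG/AC/- → run F
t=19: L0/L1/L2 = FG/AC/- → run F
t=20: L0/L1/L2 = G/ACF/- → run G
t=21: L0/L1/L2 = G/ACF/- → run G
t=22: L0/L1/L2 = G/ACF/- → run G
t=23: L0/L1/L2 = -/ACF/- → run A
t=24: L0/L1/L2 = -/ACF/- → run A
t=25: L0/L1/L2 = -/ACF/- → run A
t=26: L0/L1/L2 = -/CF/- → run C
t=27: L0/L1/L2 = -/CF/- → run C
t=28: L0/L1/L2 = -/CF/- → run C
t=29: L0/L1/L2 = -/F/- → run F
t=30: (idle)
t=31: (idle)
t=32: (idle)
t=33: (idle)
t=34: (idle)
t=35: (idle)

context switches = 10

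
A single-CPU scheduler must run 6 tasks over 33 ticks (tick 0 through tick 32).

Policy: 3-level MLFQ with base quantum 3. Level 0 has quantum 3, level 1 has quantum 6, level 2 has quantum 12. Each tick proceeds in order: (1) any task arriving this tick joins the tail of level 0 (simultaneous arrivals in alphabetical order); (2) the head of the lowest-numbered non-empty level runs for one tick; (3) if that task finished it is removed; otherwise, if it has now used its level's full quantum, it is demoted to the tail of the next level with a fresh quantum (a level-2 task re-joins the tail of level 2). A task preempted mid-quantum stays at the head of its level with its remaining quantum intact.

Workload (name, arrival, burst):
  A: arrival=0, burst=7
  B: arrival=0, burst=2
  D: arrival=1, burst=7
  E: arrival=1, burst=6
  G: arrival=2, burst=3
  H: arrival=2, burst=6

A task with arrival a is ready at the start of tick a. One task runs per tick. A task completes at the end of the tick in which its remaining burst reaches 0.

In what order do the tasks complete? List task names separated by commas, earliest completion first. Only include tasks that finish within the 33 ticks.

completion order = B, G, A, D, E, H

t=0: L0/L1/L2 = AB/-/- → run A
t=1: L0/L1/L2 = ABDE/-/- → run A
t=2: L0/L1/L2 = ABDEGH/-/- → run A
t=3: L0/L1/L2 = BDEGH/A/- → run B
t=4: L0/L1/L2 = BDEGH/A/- → run B
t=5: L0/L1/L2 = DEGH/A/- → run D
t=6: L0/L1/L2 = DEGH/A/- → run D
t=7: L0/L1/L2 = DEGH/A/- → run D
t=8: L0/L1/L2 = EGH/AD/- → run E
t=9: L0/L1/L2 = EGH/AD/- → run E
t=10: L0/L1/L2 = EGH/AD/- → run E
t=11: L0/L1/L2 = GH/ADE/- → run G
t=12: L0/L1/L2 = GH/ADE/- → run G
t=13: L0/L1/L2 = GH/ADE/- → run G
t=14: L0/L1/L2 = H/ADE/- → run H
t=15: L0/L1/L2 = H/ADE/- → run H
t=16: L0/L1/L2 = H/ADE/- → run H
t=17: L0/L1/L2 = -/ADEH/- → run A
t=18: L0/L1/L2 = -/ADEH/- → run A
t=19: L0/L1/L2 = -/ADEH/- → run A
t=20: L0/L1/L2 = -/ADEH/- → run A
t=21: L0/L1/L2 = -/DEH/- → run D
t=22: L0/L1/L2 = -/DEH/- → run D
t=23: L0/L1/L2 = -/DEH/- → run D
t=24: L0/L1/L2 = -/DEH/- → run D
t=25: L0/L1/L2 = -/EH/- → run E
t=26: L0/L1/L2 = -/EH/- → run E
t=27: L0/L1/L2 = -/EH/- → run E
t=28: L0/L1/L2 = -/H/- → run H
t=29: L0/L1/L2 = -/H/- → run H
t=30: L0/L1/L2 = -/H/- → run H
t=31: (idle)
t=32: (idle)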